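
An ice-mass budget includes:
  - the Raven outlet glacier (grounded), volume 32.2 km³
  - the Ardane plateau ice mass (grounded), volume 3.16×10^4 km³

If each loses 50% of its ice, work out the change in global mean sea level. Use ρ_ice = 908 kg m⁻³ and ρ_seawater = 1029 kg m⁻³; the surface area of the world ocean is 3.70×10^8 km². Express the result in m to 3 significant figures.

≈ 0.0377 m

Raven: 0.5 × 32.2 km³ × (908/1029) = 14.21 km³ of water.
Ardane: 0.5 × 3.16×10^4 km³ × (908/1029) = 1.394×10^4 km³ of water.
Total added water ≈ 1.396×10^13 m³ over 3.70×10^14 m² → Δh = 0.0377 m.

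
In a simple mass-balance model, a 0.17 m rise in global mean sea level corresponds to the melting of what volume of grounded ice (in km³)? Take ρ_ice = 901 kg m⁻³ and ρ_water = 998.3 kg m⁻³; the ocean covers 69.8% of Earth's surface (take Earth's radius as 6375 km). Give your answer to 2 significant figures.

≈ 6.7×10^4 km³

Required water volume = Δh × A = 0.17 m × 3.56×10^14 m² = 6.060×10^13 m³ = 6.060×10^4 km³.
Ice volume = water volume × ρ_w/ρ_ice = 6.060×10^4 × 998.3/901 = 6.7×10^4 km³.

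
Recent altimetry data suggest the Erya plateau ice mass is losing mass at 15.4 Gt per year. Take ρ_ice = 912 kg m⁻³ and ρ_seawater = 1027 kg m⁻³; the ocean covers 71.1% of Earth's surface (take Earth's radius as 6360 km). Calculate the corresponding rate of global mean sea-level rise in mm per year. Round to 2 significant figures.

ρ_w = 1027 kg m⁻³. Annual water volume added = 15.4 Gt / ρ_w = 1.540×10^13 kg / 1027 kg m⁻³ = 1.500×10^10 m³.
Δh per year = 1.500×10^10 / 3.61×10^14 = 4.15×10^-5 m = 0.041 mm.

≈ 0.041 mm/yr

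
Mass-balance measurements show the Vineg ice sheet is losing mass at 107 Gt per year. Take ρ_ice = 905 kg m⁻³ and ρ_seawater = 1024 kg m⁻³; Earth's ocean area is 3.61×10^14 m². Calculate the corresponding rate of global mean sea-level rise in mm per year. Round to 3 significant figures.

≈ 0.289 mm/yr

ρ_w = 1024 kg m⁻³. Annual water volume added = 107 Gt / ρ_w = 1.070×10^14 kg / 1024 kg m⁻³ = 1.045×10^11 m³.
Δh per year = 1.045×10^11 / 3.61×10^14 = 2.89×10^-4 m = 0.289 mm.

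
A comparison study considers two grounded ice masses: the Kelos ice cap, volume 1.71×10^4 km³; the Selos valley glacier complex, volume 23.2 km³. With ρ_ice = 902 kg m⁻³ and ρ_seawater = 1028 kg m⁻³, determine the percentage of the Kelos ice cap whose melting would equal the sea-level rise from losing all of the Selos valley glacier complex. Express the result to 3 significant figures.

≈ 0.136 %

Equal sea-level rise means equal mass of meltwater, i.e. equal mass of ice lost.
Ice mass of Selos: 2.093×10^13 kg; ice mass of Kelos: 1.542×10^16 kg.
Fraction required = 2.093×10^13 / 1.542×10^16 = 1.36×10^-3 → 0.136 %.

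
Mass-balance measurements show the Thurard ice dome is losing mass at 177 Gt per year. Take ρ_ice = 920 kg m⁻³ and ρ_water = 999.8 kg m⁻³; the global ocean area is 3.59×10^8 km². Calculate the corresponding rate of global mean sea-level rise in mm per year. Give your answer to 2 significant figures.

≈ 0.49 mm/yr

ρ_w = 999.8 kg m⁻³. Annual water volume added = 177 Gt / ρ_w = 1.770×10^14 kg / 999.8 kg m⁻³ = 1.770×10^11 m³.
Δh per year = 1.770×10^11 / 3.59×10^14 = 4.93×10^-4 m = 0.49 mm.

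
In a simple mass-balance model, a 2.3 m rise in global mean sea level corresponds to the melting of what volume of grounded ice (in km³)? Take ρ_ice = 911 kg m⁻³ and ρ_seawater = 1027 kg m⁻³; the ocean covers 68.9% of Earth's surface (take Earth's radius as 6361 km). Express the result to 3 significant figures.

Required water volume = Δh × A = 2.3 m × 3.50×10^14 m² = 8.058×10^14 m³ = 8.058×10^5 km³.
Ice volume = water volume × ρ_w/ρ_ice = 8.058×10^5 × 1027/911 = 9.08×10^5 km³.

≈ 9.08×10^5 km³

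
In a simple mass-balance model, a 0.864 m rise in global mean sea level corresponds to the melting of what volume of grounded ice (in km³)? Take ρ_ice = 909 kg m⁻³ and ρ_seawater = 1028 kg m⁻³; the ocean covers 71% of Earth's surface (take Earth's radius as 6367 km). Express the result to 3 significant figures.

Required water volume = Δh × A = 0.864 m × 3.62×10^14 m² = 3.125×10^14 m³ = 3.125×10^5 km³.
Ice volume = water volume × ρ_w/ρ_ice = 3.125×10^5 × 1028/909 = 3.53×10^5 km³.

≈ 3.53×10^5 km³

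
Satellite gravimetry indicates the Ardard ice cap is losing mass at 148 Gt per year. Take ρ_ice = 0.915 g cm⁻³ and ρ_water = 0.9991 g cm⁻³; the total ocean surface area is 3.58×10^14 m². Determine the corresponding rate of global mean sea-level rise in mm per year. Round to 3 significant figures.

≈ 0.414 mm/yr

ρ_w = 0.9991 g cm⁻³ = 999.1 kg m⁻³. Annual water volume added = 148 Gt / ρ_w = 1.480×10^14 kg / 999.1 kg m⁻³ = 1.481×10^11 m³.
Δh per year = 1.481×10^11 / 3.58×10^14 = 4.14×10^-4 m = 0.414 mm.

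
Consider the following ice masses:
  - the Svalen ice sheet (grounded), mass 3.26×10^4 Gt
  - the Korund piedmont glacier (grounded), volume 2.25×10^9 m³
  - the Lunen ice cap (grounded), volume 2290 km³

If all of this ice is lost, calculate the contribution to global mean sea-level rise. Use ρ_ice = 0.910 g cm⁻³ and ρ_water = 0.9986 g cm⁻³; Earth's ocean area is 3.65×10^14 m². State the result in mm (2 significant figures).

≈ 95 mm

Svalen: 3.26×10^4 Gt = 3.260×10^16 kg; dividing by ρ_w = 0.9986 g cm⁻³ = 998.6 kg m⁻³ gives 3.265×10^13 m³ of water.
Korund: 2.25×10^9 m³ × (910/998.6) = 2.050×10^9 m³ of water.
Lunen: 2290 km³ × (910/998.6) = 2087 km³ of water.
Total added water ≈ 3.473×10^13 m³ over 3.65×10^14 m² → Δh = 0.0952 m = 95 mm.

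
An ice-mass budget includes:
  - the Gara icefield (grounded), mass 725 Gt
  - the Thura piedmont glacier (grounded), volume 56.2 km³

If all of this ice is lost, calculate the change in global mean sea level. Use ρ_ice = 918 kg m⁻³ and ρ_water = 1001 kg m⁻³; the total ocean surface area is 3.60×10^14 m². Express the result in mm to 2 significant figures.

Gara: 725 Gt = 7.250×10^14 kg; dividing by ρ_w = 1001 kg m⁻³ gives 7.243×10^11 m³ of water.
Thura: 56.2 km³ × (918/1001) = 51.54 km³ of water.
Total added water ≈ 7.758×10^11 m³ over 3.60×10^14 m² → Δh = 2.16×10^-3 m = 2.2 mm.

≈ 2.2 mm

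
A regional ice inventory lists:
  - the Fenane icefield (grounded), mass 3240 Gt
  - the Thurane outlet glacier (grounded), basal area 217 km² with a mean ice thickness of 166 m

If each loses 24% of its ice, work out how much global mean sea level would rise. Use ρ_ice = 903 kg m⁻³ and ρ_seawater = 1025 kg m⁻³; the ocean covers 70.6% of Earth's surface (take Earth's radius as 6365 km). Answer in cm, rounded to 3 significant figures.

Fenane: 0.24 × 3240 Gt = 7.776×10^14 kg; dividing by ρ_w = 1025 kg m⁻³ gives 7.586×10^11 m³ of water.
Thurane: ice volume = 217 km² × 166 m = 36.02 km³; 0.24 × 36.02 × (903/1025) = 7.616 km³ of water.
Total added water ≈ 7.663×10^11 m³ over 3.59×10^14 m² → Δh = 2.13×10^-3 m = 0.213 cm.

≈ 0.213 cm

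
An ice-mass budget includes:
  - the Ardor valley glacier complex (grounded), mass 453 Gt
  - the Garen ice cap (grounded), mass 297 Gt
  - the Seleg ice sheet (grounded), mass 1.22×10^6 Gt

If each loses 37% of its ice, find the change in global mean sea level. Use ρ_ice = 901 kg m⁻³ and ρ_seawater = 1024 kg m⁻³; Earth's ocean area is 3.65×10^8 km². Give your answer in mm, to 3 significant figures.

≈ 1210 mm

Ardor: 0.37 × 453 Gt = 1.676×10^14 kg; dividing by ρ_w = 1024 kg m⁻³ gives 1.637×10^11 m³ of water.
Garen: 0.37 × 297 Gt = 1.099×10^14 kg; dividing by ρ_w = 1024 kg m⁻³ gives 1.073×10^11 m³ of water.
Seleg: 0.37 × 1.22×10^6 Gt = 4.514×10^17 kg; dividing by ρ_w = 1024 kg m⁻³ gives 4.408×10^14 m³ of water.
Total added water ≈ 4.411×10^14 m³ over 3.65×10^14 m² → Δh = 1.21 m = 1210 mm.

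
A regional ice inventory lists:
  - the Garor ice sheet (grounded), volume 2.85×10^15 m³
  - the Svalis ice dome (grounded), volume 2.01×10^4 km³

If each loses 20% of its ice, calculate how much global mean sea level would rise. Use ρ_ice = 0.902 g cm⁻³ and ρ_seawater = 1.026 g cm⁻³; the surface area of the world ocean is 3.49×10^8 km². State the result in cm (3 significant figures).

Garor: 0.2 × 2.85×10^15 m³ × (902/1026) = 5.011×10^14 m³ of water.
Svalis: 0.2 × 2.01×10^4 km³ × (902/1026) = 3534 km³ of water.
Total added water ≈ 5.046×10^14 m³ over 3.49×10^14 m² → Δh = 1.45 m = 145 cm.

≈ 145 cm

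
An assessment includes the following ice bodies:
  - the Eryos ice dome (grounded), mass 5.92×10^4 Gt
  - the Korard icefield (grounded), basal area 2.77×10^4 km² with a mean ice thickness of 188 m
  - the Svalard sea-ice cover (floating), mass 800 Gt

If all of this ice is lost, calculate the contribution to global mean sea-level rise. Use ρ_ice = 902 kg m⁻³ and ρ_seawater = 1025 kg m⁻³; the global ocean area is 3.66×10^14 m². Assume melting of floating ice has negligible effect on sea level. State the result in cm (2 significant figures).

≈ 17 cm

Eryos: 5.92×10^4 Gt = 5.920×10^16 kg; dividing by ρ_w = 1025 kg m⁻³ gives 5.776×10^13 m³ of water.
Korard: ice volume = 2.77×10^4 km² × 188 m = 5208 km³; 5208 × (902/1025) = 4583 km³ of water.
The Svalard sea-ice cover is floating and already displaces its own weight of water, so its melt adds essentially nothing to sea level.
Total added water ≈ 6.234×10^13 m³ over 3.66×10^14 m² → Δh = 0.170 m = 17 cm.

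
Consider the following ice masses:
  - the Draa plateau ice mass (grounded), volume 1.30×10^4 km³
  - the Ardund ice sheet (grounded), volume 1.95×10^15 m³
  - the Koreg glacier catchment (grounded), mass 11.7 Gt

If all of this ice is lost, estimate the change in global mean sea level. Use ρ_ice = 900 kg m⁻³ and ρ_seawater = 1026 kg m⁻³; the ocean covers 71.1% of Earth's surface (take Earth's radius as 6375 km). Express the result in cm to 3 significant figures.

≈ 474 cm

Draa: 1.30×10^4 km³ × (900/1026) = 1.140×10^4 km³ of water.
Ardund: 1.95×10^15 m³ × (900/1026) = 1.711×10^15 m³ of water.
Koreg: 11.7 Gt = 1.170×10^13 kg; dividing by ρ_w = 1026 kg m⁻³ gives 1.140×10^10 m³ of water.
Total added water ≈ 1.722×10^15 m³ over 3.63×10^14 m² → Δh = 4.74 m = 474 cm.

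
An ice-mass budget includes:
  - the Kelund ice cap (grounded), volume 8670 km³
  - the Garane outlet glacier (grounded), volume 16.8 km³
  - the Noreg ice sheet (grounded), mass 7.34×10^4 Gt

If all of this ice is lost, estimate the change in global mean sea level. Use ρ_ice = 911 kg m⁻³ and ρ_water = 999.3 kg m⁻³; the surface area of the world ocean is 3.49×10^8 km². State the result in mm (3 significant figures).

≈ 233 mm

Kelund: 8670 km³ × (911/999.3) = 7904 km³ of water.
Garane: 16.8 km³ × (911/999.3) = 15.32 km³ of water.
Noreg: 7.34×10^4 Gt = 7.340×10^16 kg; dividing by ρ_w = 999.3 kg m⁻³ gives 7.345×10^13 m³ of water.
Total added water ≈ 8.137×10^13 m³ over 3.49×10^14 m² → Δh = 0.233 m = 233 mm.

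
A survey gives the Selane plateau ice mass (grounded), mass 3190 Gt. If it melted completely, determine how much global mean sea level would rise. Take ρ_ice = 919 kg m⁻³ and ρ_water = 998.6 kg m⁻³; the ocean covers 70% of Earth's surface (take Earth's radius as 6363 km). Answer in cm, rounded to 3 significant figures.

≈ 0.897 cm

Selane: 3190 Gt = 3.190×10^15 kg; dividing by ρ_w = 998.6 kg m⁻³ gives 3.194×10^12 m³ of water.
Spread over 3.56×10^14 m² of ocean, Δh = 3.194×10^12 / 3.56×10^14 = 8.97×10^-3 m = 0.897 cm.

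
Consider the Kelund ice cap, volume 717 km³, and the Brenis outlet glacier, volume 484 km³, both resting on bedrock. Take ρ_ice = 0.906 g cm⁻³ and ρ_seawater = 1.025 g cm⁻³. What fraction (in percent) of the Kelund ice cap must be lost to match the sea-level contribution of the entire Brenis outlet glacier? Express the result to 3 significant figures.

Equal sea-level rise means equal mass of meltwater, i.e. equal mass of ice lost.
Ice mass of Brenis: 4.385×10^14 kg; ice mass of Kelund: 6.496×10^14 kg.
Fraction required = 4.385×10^14 / 6.496×10^14 = 0.675 → 67.5 %.

≈ 67.5 %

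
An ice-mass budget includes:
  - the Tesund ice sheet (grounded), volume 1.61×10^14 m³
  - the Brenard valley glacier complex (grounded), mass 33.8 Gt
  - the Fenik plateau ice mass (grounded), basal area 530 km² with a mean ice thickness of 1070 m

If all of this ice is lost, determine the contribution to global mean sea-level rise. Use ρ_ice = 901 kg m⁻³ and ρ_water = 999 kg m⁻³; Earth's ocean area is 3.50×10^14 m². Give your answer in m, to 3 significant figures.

≈ 0.416 m

Tesund: 1.61×10^14 m³ × (901/999) = 1.452×10^14 m³ of water.
Brenard: 33.8 Gt = 3.380×10^13 kg; dividing by ρ_w = 999 kg m⁻³ gives 3.383×10^10 m³ of water.
Fenik: ice volume = 530 km² × 1070 m = 567.1 km³; 567.1 × (901/999) = 511.5 km³ of water.
Total added water ≈ 1.458×10^14 m³ over 3.50×10^14 m² → Δh = 0.416 m.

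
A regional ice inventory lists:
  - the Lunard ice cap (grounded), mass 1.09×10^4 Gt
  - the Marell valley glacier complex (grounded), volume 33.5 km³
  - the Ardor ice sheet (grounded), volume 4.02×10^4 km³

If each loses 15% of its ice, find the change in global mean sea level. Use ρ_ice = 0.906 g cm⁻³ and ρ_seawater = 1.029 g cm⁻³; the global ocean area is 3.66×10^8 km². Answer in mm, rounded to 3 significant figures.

Lunard: 0.15 × 1.09×10^4 Gt = 1.635×10^15 kg; dividing by ρ_w = 1.029 g cm⁻³ = 1029 kg m⁻³ gives 1.589×10^12 m³ of water.
Marell: 0.15 × 33.5 km³ × (906/1029) = 4.424 km³ of water.
Ardor: 0.15 × 4.02×10^4 km³ × (906/1029) = 5309 km³ of water.
Total added water ≈ 6.903×10^12 m³ over 3.66×10^14 m² → Δh = 0.0189 m = 18.9 mm.

≈ 18.9 mm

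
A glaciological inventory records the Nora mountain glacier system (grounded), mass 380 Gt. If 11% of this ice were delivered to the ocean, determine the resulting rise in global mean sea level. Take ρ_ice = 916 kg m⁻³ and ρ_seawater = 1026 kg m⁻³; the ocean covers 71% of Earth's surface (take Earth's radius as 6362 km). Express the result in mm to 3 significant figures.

≈ 0.113 mm

Nora: 0.11 × 380 Gt = 4.180×10^13 kg; dividing by ρ_w = 1026 kg m⁻³ gives 4.074×10^10 m³ of water.
Spread over 3.61×10^14 m² of ocean, Δh = 4.074×10^10 / 3.61×10^14 = 1.13×10^-4 m = 0.113 mm.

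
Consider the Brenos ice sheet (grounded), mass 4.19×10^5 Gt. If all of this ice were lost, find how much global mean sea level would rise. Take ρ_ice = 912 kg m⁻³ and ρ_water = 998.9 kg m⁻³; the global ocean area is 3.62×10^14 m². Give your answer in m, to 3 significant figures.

≈ 1.16 m

Brenos: 4.19×10^5 Gt = 4.190×10^17 kg; dividing by ρ_w = 998.9 kg m⁻³ gives 4.195×10^14 m³ of water.
Spread over 3.62×10^14 m² of ocean, Δh = 4.195×10^14 / 3.62×10^14 = 1.16 m.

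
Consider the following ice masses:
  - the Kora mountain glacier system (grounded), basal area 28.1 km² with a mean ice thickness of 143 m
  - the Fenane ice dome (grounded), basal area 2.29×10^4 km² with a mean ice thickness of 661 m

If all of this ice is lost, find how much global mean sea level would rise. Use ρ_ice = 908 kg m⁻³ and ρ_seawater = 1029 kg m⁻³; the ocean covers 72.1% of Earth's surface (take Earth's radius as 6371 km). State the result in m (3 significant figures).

Kora: ice volume = 28.1 km² × 143 m = 4.018 km³; 4.018 × (908/1029) = 3.546 km³ of water.
Fenane: ice volume = 2.29×10^4 km² × 661 m = 1.514×10^4 km³; 1.514×10^4 × (908/1029) = 1.336×10^4 km³ of water.
Total added water ≈ 1.336×10^13 m³ over 3.68×10^14 m² → Δh = 0.0363 m.

≈ 0.0363 m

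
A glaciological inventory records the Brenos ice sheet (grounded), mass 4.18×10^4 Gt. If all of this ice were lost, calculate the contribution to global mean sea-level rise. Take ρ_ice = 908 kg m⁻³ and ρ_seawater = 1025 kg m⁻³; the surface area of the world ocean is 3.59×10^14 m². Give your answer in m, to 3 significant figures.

Brenos: 4.18×10^4 Gt = 4.180×10^16 kg; dividing by ρ_w = 1025 kg m⁻³ gives 4.078×10^13 m³ of water.
Spread over 3.59×10^14 m² of ocean, Δh = 4.078×10^13 / 3.59×10^14 = 0.114 m.

≈ 0.114 m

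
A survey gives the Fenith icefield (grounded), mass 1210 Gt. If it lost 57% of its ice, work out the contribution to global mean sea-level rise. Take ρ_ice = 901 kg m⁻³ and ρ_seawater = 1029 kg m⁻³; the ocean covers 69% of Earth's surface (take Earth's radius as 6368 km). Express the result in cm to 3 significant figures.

Fenith: 0.57 × 1210 Gt = 6.897×10^14 kg; dividing by ρ_w = 1029 kg m⁻³ gives 6.703×10^11 m³ of water.
Spread over 3.52×10^14 m² of ocean, Δh = 6.703×10^11 / 3.52×10^14 = 1.91×10^-3 m = 0.191 cm.

≈ 0.191 cm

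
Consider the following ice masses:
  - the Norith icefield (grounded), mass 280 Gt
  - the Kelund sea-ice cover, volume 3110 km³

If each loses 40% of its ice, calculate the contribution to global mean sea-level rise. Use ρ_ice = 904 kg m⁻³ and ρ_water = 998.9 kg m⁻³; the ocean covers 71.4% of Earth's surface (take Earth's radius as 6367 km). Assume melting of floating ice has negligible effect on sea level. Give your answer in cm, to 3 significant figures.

≈ 0.0308 cm

Norith: 0.4 × 280 Gt = 1.120×10^14 kg; dividing by ρ_w = 998.9 kg m⁻³ gives 1.121×10^11 m³ of water.
The Kelund sea-ice cover is floating and already displaces its own weight of water, so its melt adds essentially nothing to sea level.
Total added water ≈ 1.121×10^11 m³ over 3.64×10^14 m² → Δh = 3.08×10^-4 m = 0.0308 cm.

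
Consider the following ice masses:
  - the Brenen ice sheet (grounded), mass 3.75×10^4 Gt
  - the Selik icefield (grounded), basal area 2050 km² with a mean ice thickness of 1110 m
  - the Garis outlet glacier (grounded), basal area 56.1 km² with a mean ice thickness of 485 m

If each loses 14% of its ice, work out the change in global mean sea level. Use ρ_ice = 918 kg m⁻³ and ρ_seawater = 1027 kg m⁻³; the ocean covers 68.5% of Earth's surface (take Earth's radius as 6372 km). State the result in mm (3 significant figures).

Brenen: 0.14 × 3.75×10^4 Gt = 5.250×10^15 kg; dividing by ρ_w = 1027 kg m⁻³ gives 5.112×10^12 m³ of water.
Selik: ice volume = 2050 km² × 1110 m = 2276 km³; 0.14 × 2276 × (918/1027) = 284.8 km³ of water.
Garis: ice volume = 56.1 km² × 485 m = 27.21 km³; 0.14 × 27.21 × (918/1027) = 3.405 km³ of water.
Total added water ≈ 5.400×10^12 m³ over 3.50×10^14 m² → Δh = 0.0155 m = 15.5 mm.

≈ 15.5 mm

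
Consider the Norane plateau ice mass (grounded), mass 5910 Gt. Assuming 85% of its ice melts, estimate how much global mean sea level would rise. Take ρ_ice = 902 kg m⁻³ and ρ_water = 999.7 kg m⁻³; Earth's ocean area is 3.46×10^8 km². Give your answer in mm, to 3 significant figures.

Norane: 0.85 × 5910 Gt = 5.024×10^15 kg; dividing by ρ_w = 999.7 kg m⁻³ gives 5.025×10^12 m³ of water.
Spread over 3.46×10^14 m² of ocean, Δh = 5.025×10^12 / 3.46×10^14 = 0.0145 m = 14.5 mm.

≈ 14.5 mm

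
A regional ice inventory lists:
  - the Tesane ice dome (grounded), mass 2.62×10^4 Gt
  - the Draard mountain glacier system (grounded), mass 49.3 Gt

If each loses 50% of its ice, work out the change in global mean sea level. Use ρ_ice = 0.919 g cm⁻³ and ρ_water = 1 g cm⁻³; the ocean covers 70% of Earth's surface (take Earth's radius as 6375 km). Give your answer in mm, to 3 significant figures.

≈ 36.7 mm

Tesane: 0.5 × 2.62×10^4 Gt = 1.310×10^16 kg; dividing by ρ_w = 1 g cm⁻³ = 1000 kg m⁻³ gives 1.310×10^13 m³ of water.
Draard: 0.5 × 49.3 Gt = 2.465×10^13 kg; dividing by ρ_w = 1000 kg m⁻³ gives 2.465×10^10 m³ of water.
Total added water ≈ 1.312×10^13 m³ over 3.57×10^14 m² → Δh = 0.0367 m = 36.7 mm.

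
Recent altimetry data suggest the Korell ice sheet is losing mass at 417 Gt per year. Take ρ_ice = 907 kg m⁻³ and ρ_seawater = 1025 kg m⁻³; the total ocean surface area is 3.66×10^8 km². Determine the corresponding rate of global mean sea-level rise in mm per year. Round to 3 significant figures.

≈ 1.11 mm/yr

ρ_w = 1025 kg m⁻³. Annual water volume added = 417 Gt / ρ_w = 4.170×10^14 kg / 1025 kg m⁻³ = 4.068×10^11 m³.
Δh per year = 4.068×10^11 / 3.66×10^14 = 1.11×10^-3 m = 1.11 mm.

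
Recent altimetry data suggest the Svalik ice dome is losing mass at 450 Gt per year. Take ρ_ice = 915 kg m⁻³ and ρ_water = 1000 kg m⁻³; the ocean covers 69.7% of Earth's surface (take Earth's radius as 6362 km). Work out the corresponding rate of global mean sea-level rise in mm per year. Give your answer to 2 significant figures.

ρ_w = 1000 kg m⁻³. Annual water volume added = 450 Gt / ρ_w = 4.500×10^14 kg / 1000 kg m⁻³ = 4.500×10^11 m³.
Δh per year = 4.500×10^11 / 3.55×10^14 = 1.27×10^-3 m = 1.3 mm.

≈ 1.3 mm/yr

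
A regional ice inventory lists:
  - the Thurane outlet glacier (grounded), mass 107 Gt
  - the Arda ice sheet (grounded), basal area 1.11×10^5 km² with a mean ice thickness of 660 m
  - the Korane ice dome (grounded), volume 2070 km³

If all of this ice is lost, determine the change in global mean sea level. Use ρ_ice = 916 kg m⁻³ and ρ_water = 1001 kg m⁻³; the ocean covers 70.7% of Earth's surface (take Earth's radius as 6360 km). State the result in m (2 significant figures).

≈ 0.19 m

Thurane: 107 Gt = 1.070×10^14 kg; dividing by ρ_w = 1001 kg m⁻³ gives 1.069×10^11 m³ of water.
Arda: ice volume = 1.11×10^5 km² × 660 m = 7.326×10^4 km³; 7.326×10^4 × (916/1001) = 6.704×10^4 km³ of water.
Korane: 2070 km³ × (916/1001) = 1894 km³ of water.
Total added water ≈ 6.904×10^13 m³ over 3.59×10^14 m² → Δh = 0.192 m.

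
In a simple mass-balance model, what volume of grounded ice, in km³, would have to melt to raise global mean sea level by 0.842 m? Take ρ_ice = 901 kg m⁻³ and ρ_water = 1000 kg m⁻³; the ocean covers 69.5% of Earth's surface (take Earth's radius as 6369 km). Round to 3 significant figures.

≈ 3.31×10^5 km³

Required water volume = Δh × A = 0.842 m × 3.54×10^14 m² = 2.983×10^14 m³ = 2.983×10^5 km³.
Ice volume = water volume × ρ_w/ρ_ice = 2.983×10^5 × 1000/901 = 3.31×10^5 km³.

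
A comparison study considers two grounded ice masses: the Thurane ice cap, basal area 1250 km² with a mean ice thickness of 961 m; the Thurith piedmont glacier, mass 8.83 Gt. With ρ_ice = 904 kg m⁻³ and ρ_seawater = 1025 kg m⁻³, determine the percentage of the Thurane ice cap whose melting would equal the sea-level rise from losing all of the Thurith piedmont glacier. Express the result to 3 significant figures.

Equal sea-level rise means equal mass of meltwater, i.e. equal mass of ice lost.
Ice mass of Thurith: 8.830×10^12 kg; ice mass of Thurane: 1.086×10^15 kg.
Fraction required = 8.830×10^12 / 1.086×10^15 = 8.13×10^-3 → 0.813 %.

≈ 0.813 %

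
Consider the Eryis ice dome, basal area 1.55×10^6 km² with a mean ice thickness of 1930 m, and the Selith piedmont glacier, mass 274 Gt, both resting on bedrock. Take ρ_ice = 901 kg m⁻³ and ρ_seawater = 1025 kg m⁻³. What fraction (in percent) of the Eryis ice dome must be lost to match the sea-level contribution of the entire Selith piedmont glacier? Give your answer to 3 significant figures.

≈ 0.0102 %

Equal sea-level rise means equal mass of meltwater, i.e. equal mass of ice lost.
Ice mass of Selith: 2.740×10^14 kg; ice mass of Eryis: 2.695×10^18 kg.
Fraction required = 2.740×10^14 / 2.695×10^18 = 1.02×10^-4 → 0.0102 %.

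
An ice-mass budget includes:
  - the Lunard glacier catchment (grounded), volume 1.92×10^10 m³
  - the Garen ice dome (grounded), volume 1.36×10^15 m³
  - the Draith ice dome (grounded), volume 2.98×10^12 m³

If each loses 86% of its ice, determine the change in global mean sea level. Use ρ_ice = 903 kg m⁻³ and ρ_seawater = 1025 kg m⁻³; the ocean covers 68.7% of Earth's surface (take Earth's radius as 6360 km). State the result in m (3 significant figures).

≈ 2.96 m

Lunard: 0.86 × 1.92×10^10 m³ × (903/1025) = 1.455×10^10 m³ of water.
Garen: 0.86 × 1.36×10^15 m³ × (903/1025) = 1.030×10^15 m³ of water.
Draith: 0.86 × 2.98×10^12 m³ × (903/1025) = 2.258×10^12 m³ of water.
Total added water ≈ 1.033×10^15 m³ over 3.49×10^14 m² → Δh = 2.96 m.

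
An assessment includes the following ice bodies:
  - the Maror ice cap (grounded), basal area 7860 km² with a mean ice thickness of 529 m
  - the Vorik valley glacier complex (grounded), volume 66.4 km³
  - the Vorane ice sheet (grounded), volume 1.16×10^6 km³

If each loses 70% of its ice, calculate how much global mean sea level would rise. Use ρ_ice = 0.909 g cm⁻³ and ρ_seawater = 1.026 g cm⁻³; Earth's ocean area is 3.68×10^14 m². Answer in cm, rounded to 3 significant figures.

≈ 196 cm

Maror: ice volume = 7860 km² × 529 m = 4158 km³; 0.7 × 4158 × (909/1026) = 2579 km³ of water.
Vorik: 0.7 × 66.4 km³ × (909/1026) = 41.18 km³ of water.
Vorane: 0.7 × 1.16×10^6 km³ × (909/1026) = 7.194×10^5 km³ of water.
Total added water ≈ 7.220×10^14 m³ over 3.68×10^14 m² → Δh = 1.96 m = 196 cm.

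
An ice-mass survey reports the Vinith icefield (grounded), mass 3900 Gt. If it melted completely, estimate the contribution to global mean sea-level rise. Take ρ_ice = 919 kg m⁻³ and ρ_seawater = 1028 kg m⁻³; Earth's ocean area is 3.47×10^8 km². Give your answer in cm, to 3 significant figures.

Vinith: 3900 Gt = 3.900×10^15 kg; dividing by ρ_w = 1028 kg m⁻³ gives 3.794×10^12 m³ of water.
Spread over 3.47×10^14 m² of ocean, Δh = 3.794×10^12 / 3.47×10^14 = 0.0109 m = 1.09 cm.

≈ 1.09 cm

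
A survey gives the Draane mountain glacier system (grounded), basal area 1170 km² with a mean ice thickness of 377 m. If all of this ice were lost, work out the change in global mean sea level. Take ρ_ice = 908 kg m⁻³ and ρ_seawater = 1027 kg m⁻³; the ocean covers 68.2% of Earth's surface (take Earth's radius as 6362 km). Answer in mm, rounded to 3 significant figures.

Draane: ice volume = 1170 km² × 377 m = 441.1 km³; 441.1 × (908/1027) = 390.0 km³ of water.
Spread over 3.47×10^14 m² of ocean, Δh = 3.900×10^11 / 3.47×10^14 = 1.12×10^-3 m = 1.12 mm.

≈ 1.12 mm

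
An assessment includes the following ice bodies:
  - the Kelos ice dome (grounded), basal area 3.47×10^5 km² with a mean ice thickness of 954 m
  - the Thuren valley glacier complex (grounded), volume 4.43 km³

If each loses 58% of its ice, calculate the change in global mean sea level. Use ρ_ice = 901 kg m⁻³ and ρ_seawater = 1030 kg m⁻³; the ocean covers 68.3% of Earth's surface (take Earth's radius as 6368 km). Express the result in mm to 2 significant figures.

≈ 480 mm

Kelos: ice volume = 3.47×10^5 km² × 954 m = 3.310×10^5 km³; 0.58 × 3.310×10^5 × (901/1030) = 1.680×10^5 km³ of water.
Thuren: 0.58 × 4.43 km³ × (901/1030) = 2.248 km³ of water.
Total added water ≈ 1.680×10^14 m³ over 3.48×10^14 m² → Δh = 0.483 m = 480 mm.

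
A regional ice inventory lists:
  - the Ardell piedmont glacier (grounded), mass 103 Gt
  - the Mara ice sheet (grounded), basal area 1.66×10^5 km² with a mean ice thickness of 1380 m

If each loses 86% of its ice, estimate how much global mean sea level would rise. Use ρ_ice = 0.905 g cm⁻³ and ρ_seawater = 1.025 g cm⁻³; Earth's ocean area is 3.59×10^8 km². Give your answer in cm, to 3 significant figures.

Ardell: 0.86 × 103 Gt = 8.858×10^13 kg; dividing by ρ_w = 1.025 g cm⁻³ = 1025 kg m⁻³ gives 8.642×10^10 m³ of water.
Mara: ice volume = 1.66×10^5 km² × 1380 m = 2.291×10^5 km³; 0.86 × 2.291×10^5 × (905/1025) = 1.739×10^5 km³ of water.
Total added water ≈ 1.740×10^14 m³ over 3.59×10^14 m² → Δh = 0.485 m = 48.5 cm.

≈ 48.5 cm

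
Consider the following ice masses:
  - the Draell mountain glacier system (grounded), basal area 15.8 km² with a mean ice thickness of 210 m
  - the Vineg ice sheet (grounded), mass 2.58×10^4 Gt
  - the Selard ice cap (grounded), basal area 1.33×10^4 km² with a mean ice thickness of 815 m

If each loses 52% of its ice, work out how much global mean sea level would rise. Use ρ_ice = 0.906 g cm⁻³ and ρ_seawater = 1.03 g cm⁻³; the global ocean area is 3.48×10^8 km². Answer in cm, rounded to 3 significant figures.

≈ 5.17 cm

Draell: ice volume = 15.8 km² × 210 m = 3.318 km³; 0.52 × 3.318 × (906/1030) = 1.518 km³ of water.
Vineg: 0.52 × 2.58×10^4 Gt = 1.342×10^16 kg; dividing by ρ_w = 1.03 g cm⁻³ = 1030 kg m⁻³ gives 1.303×10^13 m³ of water.
Selard: ice volume = 1.33×10^4 km² × 815 m = 1.084×10^4 km³; 0.52 × 1.084×10^4 × (906/1030) = 4958 km³ of water.
Total added water ≈ 1.798×10^13 m³ over 3.48×10^14 m² → Δh = 0.0517 m = 5.17 cm.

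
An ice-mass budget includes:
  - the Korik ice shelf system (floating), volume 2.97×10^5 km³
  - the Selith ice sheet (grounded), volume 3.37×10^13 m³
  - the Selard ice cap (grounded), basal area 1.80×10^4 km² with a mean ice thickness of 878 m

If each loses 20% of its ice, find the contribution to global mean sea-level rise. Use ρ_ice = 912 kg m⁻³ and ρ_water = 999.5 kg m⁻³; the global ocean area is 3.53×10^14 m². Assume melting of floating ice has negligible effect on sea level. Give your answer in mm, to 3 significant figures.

≈ 25.6 mm

The Korik ice shelf system is floating and already displaces its own weight of water, so its melt adds essentially nothing to sea level.
Selith: 0.2 × 3.37×10^13 m³ × (912/999.5) = 6.150×10^12 m³ of water.
Selard: ice volume = 1.80×10^4 km² × 878 m = 1.580×10^4 km³; 0.2 × 1.580×10^4 × (912/999.5) = 2884 km³ of water.
Total added water ≈ 9.034×10^12 m³ over 3.53×10^14 m² → Δh = 0.0256 m = 25.6 mm.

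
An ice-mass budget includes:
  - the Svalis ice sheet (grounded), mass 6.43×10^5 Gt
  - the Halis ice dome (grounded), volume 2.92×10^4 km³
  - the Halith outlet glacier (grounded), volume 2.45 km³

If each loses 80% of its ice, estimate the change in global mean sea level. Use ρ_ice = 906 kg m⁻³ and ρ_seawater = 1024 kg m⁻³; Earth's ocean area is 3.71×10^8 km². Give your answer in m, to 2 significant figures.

Svalis: 0.8 × 6.43×10^5 Gt = 5.144×10^17 kg; dividing by ρ_w = 1024 kg m⁻³ gives 5.023×10^14 m³ of water.
Halis: 0.8 × 2.92×10^4 km³ × (906/1024) = 2.067×10^4 km³ of water.
Halith: 0.8 × 2.45 km³ × (906/1024) = 1.734 km³ of water.
Total added water ≈ 5.230×10^14 m³ over 3.71×10^14 m² → Δh = 1.41 m.

≈ 1.4 m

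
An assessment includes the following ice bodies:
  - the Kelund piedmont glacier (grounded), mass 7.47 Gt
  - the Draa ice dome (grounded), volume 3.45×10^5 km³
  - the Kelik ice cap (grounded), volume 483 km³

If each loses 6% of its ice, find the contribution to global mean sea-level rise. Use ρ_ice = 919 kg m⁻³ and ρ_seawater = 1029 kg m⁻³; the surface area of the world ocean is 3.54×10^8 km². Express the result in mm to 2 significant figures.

≈ 52 mm

Kelund: 0.06 × 7.47 Gt = 4.482×10^11 kg; dividing by ρ_w = 1029 kg m⁻³ gives 4.356×10^8 m³ of water.
Draa: 0.06 × 3.45×10^5 km³ × (919/1029) = 1.849×10^4 km³ of water.
Kelik: 0.06 × 483 km³ × (919/1029) = 25.88 km³ of water.
Total added water ≈ 1.851×10^13 m³ over 3.54×10^14 m² → Δh = 0.0523 m = 52 mm.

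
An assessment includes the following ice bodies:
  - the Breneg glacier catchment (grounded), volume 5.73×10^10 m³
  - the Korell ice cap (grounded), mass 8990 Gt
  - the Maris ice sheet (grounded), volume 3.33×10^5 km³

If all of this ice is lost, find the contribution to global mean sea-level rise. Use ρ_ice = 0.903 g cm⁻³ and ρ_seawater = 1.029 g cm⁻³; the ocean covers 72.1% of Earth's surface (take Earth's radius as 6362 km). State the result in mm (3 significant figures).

≈ 821 mm

Breneg: 5.73×10^10 m³ × (903/1029) = 5.028×10^10 m³ of water.
Korell: 8990 Gt = 8.990×10^15 kg; dividing by ρ_w = 1.029 g cm⁻³ = 1029 kg m⁻³ gives 8.737×10^12 m³ of water.
Maris: 3.33×10^5 km³ × (903/1029) = 2.922×10^5 km³ of water.
Total added water ≈ 3.010×10^14 m³ over 3.67×10^14 m² → Δh = 0.821 m = 821 mm.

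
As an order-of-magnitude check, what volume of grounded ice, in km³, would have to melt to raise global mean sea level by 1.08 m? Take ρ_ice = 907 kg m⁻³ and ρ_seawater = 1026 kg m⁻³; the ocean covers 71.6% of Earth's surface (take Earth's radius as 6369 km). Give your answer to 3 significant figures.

Required water volume = Δh × A = 1.08 m × 3.65×10^14 m² = 3.942×10^14 m³ = 3.942×10^5 km³.
Ice volume = water volume × ρ_w/ρ_ice = 3.942×10^5 × 1026/907 = 4.46×10^5 km³.

≈ 4.46×10^5 km³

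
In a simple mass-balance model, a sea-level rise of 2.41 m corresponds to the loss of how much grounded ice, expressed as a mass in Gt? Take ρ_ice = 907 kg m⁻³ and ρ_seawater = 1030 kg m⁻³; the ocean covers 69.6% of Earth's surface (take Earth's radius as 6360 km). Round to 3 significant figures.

Required water volume = Δh × A = 2.41 m × 3.54×10^14 m² = 8.526×10^14 m³.
ρ_w = 1030 kg m⁻³, so the mass of water = 8.526×10^14 m³ × 1030 kg m⁻³ = 8.782×10^17 kg = 8.78×10^5 Gt (and the same mass of ice, by conservation).

≈ 8.78×10^5 Gt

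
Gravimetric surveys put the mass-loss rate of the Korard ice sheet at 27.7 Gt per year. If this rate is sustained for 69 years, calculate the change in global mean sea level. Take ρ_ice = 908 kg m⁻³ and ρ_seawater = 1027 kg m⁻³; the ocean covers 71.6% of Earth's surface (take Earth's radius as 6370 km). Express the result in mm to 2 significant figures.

≈ 5.1 mm

Total mass lost = 27.7 Gt/yr × 69 yr = 1911 Gt = 1.911×10^15 kg.
ρ_w = 1027 kg m⁻³, so water volume = 1.911×10^15 / 1027 = 1.861×10^12 m³.
Δh = 1.861×10^12 / 3.65×10^14 = 5.10×10^-3 m = 5.1 mm.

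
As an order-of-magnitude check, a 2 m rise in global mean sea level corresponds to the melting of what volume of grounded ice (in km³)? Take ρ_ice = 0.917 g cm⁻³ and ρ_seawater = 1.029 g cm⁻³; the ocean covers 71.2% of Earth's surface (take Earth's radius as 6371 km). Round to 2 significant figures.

≈ 8.2×10^5 km³

Required water volume = Δh × A = 2 m × 3.63×10^14 m² = 7.263×10^14 m³ = 7.263×10^5 km³.
Ice volume = water volume × ρ_w/ρ_ice = 7.263×10^5 × 1029/917 = 8.2×10^5 km³.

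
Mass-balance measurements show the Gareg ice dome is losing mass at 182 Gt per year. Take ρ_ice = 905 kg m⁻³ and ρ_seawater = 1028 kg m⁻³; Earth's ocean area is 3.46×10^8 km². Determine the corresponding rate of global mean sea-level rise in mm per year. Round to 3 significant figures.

ρ_w = 1028 kg m⁻³. Annual water volume added = 182 Gt / ρ_w = 1.820×10^14 kg / 1028 kg m⁻³ = 1.770×10^11 m³.
Δh per year = 1.770×10^11 / 3.46×10^14 = 5.12×10^-4 m = 0.512 mm.

≈ 0.512 mm/yr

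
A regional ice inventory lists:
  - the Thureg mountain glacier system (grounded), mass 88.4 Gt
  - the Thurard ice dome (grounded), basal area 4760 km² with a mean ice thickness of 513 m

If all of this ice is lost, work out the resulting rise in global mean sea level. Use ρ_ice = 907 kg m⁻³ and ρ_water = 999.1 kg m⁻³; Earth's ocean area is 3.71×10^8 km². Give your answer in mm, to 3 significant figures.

≈ 6.21 mm

Thureg: 88.4 Gt = 8.840×10^13 kg; dividing by ρ_w = 999.1 kg m⁻³ gives 8.848×10^10 m³ of water.
Thurard: ice volume = 4760 km² × 513 m = 2442 km³; 2442 × (907/999.1) = 2217 km³ of water.
Total added water ≈ 2.305×10^12 m³ over 3.71×10^14 m² → Δh = 6.21×10^-3 m = 6.21 mm.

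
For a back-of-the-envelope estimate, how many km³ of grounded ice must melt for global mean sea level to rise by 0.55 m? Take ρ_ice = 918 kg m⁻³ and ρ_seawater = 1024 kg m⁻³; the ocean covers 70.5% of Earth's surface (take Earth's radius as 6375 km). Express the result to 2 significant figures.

Required water volume = Δh × A = 0.55 m × 3.60×10^14 m² = 1.980×10^14 m³ = 1.980×10^5 km³.
Ice volume = water volume × ρ_w/ρ_ice = 1.980×10^5 × 1024/918 = 2.2×10^5 km³.

≈ 2.2×10^5 km³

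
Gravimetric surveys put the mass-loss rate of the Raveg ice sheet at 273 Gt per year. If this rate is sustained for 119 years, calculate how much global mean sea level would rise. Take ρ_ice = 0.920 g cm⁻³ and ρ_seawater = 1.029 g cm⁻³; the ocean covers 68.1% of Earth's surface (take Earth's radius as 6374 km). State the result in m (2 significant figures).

Total mass lost = 273 Gt/yr × 119 yr = 3.249×10^4 Gt = 3.249×10^16 kg.
ρ_w = 1.029 g cm⁻³ = 1029 kg m⁻³, so water volume = 3.249×10^16 / 1029 = 3.157×10^13 m³.
Δh = 3.157×10^13 / 3.48×10^14 = 0.0908 m.

≈ 0.091 m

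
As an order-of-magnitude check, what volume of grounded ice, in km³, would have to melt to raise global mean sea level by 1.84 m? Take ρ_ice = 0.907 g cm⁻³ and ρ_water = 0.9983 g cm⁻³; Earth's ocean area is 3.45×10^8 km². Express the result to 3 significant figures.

Required water volume = Δh × A = 1.84 m × 3.45×10^14 m² = 6.348×10^14 m³ = 6.348×10^5 km³.
Ice volume = water volume × ρ_w/ρ_ice = 6.348×10^5 × 998.3/907 = 6.99×10^5 km³.

≈ 6.99×10^5 km³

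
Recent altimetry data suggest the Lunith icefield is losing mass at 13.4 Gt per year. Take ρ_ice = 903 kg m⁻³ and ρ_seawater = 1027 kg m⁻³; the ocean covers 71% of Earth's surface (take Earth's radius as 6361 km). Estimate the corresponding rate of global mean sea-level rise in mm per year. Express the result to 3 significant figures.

≈ 0.0361 mm/yr

ρ_w = 1027 kg m⁻³. Annual water volume added = 13.4 Gt / ρ_w = 1.340×10^13 kg / 1027 kg m⁻³ = 1.305×10^10 m³.
Δh per year = 1.305×10^10 / 3.61×10^14 = 3.61×10^-5 m = 0.0361 mm.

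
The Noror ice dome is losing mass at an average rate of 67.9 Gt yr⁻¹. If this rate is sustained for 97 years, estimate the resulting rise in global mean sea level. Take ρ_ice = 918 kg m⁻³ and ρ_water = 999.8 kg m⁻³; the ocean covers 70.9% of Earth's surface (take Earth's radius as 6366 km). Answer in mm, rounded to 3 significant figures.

Total mass lost = 67.9 Gt/yr × 97 yr = 6586 Gt = 6.586×10^15 kg.
ρ_w = 999.8 kg m⁻³, so water volume = 6.586×10^15 / 999.8 = 6.588×10^12 m³.
Δh = 6.588×10^12 / 3.61×10^14 = 0.0182 m = 18.2 mm.

≈ 18.2 mm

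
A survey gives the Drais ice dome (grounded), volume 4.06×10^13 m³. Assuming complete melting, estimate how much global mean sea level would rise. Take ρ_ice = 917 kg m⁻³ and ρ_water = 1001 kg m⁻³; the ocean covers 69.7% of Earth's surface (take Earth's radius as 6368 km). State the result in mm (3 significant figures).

≈ 105 mm

Drais: 4.06×10^13 m³ × (917/1001) = 3.719×10^13 m³ of water.
Spread over 3.55×10^14 m² of ocean, Δh = 3.719×10^13 / 3.55×10^14 = 0.105 m = 105 mm.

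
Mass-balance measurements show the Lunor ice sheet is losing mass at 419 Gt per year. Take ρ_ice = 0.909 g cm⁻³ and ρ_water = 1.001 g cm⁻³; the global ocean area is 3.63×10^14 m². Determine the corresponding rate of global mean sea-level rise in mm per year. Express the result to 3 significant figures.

ρ_w = 1.001 g cm⁻³ = 1001 kg m⁻³. Annual water volume added = 419 Gt / ρ_w = 4.190×10^14 kg / 1001 kg m⁻³ = 4.186×10^11 m³.
Δh per year = 4.186×10^11 / 3.63×10^14 = 1.15×10^-3 m = 1.15 mm.

≈ 1.15 mm/yr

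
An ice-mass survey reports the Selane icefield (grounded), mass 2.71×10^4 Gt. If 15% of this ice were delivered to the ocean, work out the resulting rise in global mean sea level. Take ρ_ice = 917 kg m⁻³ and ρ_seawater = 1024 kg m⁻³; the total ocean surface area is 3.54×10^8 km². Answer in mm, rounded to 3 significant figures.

Selane: 0.15 × 2.71×10^4 Gt = 4.065×10^15 kg; dividing by ρ_w = 1024 kg m⁻³ gives 3.970×10^12 m³ of water.
Spread over 3.54×10^14 m² of ocean, Δh = 3.970×10^12 / 3.54×10^14 = 0.0112 m = 11.2 mm.

≈ 11.2 mm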